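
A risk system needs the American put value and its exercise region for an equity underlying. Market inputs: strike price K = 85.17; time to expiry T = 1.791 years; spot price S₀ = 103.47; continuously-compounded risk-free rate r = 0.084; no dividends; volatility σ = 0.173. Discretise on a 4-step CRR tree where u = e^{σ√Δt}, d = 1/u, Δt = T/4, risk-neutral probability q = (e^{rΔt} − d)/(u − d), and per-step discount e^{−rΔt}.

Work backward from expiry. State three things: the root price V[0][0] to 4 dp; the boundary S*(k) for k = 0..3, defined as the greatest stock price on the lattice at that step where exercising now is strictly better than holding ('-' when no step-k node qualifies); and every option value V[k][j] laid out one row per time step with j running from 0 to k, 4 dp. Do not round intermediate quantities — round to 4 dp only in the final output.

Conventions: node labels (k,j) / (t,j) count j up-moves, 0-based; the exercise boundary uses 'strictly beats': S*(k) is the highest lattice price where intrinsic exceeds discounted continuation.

params: Δt=0.44775 u=1.12273 d=0.89069 q=0.63627 e^(-rΔt)=0.96309
t_4 payoffs: 20.0497 3.0847 0.0000 0.0000 0.0000
t_3: node(3,0) S=73.1124 payoff=12.0576 vs cont=8.9138 → 12.0576 [stop]  node(3,1) S=92.1595 payoff=0.0000 vs cont=1.0806 → 1.0806 [wait]  node(3,2) S=116.1687 payoff=0.0000 vs cont=0.0000 → 0.0000 [wait]  node(3,3) S=146.4327 payoff=0.0000 vs cont=0.0000 → 0.0000 [wait]  ⇒ S*(3)=73.1124
t_2: node(2,0) S=82.0853 payoff=3.0847 vs cont=4.8860 → 4.8860 [wait]  node(2,1) S=103.4700 payoff=0.0000 vs cont=0.3785 → 0.3785 [wait]  node(2,2) S=130.4258 payoff=0.0000 vs cont=0.0000 → 0.0000 [wait]  ⇒ S*(2)=-
t_1: node(1,0) S=92.1595 payoff=0.0000 vs cont=1.9436 → 1.9436 [wait]  node(1,1) S=116.1687 payoff=0.0000 vs cont=0.1326 → 0.1326 [wait]  ⇒ S*(1)=-
t_0: node(0,0) S=103.4700 payoff=0.0000 vs cont=0.7621 → 0.7621 [wait]  ⇒ S*(0)=-

price = 0.7621
boundary = - - - 73.1124
tree:
0.7621
1.9436 0.1326
4.8860 0.3785 0.0000
12.0576 1.0806 0.0000 0.0000
20.0497 3.0847 0.0000 0.0000 0.0000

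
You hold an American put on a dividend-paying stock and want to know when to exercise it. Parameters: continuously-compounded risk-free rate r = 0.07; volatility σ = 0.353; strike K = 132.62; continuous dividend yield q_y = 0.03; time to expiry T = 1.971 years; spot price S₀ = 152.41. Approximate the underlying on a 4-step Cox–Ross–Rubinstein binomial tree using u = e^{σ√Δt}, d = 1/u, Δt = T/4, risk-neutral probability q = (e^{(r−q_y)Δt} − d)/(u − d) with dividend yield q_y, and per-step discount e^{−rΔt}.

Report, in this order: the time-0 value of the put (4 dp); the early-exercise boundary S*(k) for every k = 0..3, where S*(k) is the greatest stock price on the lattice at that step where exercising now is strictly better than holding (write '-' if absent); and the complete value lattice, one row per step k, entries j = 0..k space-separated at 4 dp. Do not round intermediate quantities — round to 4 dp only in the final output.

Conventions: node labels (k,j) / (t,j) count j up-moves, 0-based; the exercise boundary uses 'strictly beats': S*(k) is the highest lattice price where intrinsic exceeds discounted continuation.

price = 14.8181
boundary = - - 92.8504 72.4718
tree:
14.8181
24.7208 5.0970
39.7696 10.1094 0.0000
60.1482 20.0511 0.0000 0.0000
76.0542 39.7696 0.0000 0.0000 0.0000

Δt=0.49275, u=1.28119, d=0.78052, q=0.47812, disc=e^(-rΔt)=0.96610
k=4 terminal: V=max(K-S,0) → 76.0542 39.7696 0.0000 0.0000 0.0000
k=3: j=0 S=72.4718 intr=60.1482 cont=56.7153 V=60.1482[EX]; j=1 S=118.9593 intr=13.6607 cont=20.0511 V=20.0511[hold]; j=2 S=195.2668 intr=0.0000 cont=0.0000 V=0.0000[hold]; j=3 S=320.5222 intr=0.0000 cont=0.0000 V=0.0000[hold]  S*(3)=72.4718
k=2: j=0 S=92.8504 intr=39.7696 cont=39.5875 V=39.7696[EX]; j=1 S=152.4100 intr=0.0000 cont=10.1094 V=10.1094[hold]; j=2 S=250.1746 intr=0.0000 cont=0.0000 V=0.0000[hold]  S*(2)=92.8504
k=1: j=0 S=118.9593 intr=13.6607 cont=24.7208 V=24.7208[hold]; j=1 S=195.2668 intr=0.0000 cont=5.0970 V=5.0970[hold]  S*(1)=-
k=0: j=0 S=152.4100 intr=0.0000 cont=14.8181 V=14.8181[hold]  S*(0)=-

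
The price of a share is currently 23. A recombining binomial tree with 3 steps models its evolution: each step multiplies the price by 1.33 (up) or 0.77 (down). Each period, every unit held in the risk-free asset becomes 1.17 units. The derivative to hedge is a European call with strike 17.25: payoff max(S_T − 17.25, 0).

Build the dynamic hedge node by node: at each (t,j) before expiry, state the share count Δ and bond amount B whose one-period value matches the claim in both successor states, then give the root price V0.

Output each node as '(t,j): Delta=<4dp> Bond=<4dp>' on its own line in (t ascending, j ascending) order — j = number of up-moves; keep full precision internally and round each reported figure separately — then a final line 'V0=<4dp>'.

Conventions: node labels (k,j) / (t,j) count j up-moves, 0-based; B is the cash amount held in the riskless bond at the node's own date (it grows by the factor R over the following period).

(0,0): Delta=0.9687 Bond=-9.9533
(1,0): Delta=0.8338 Bond=-9.2555
(1,1): Delta=1.0000 Bond=-12.6014
(2,0): Delta=0.1161 Bond=-1.0422
(2,1): Delta=1.0000 Bond=-14.7436
(2,2): Delta=1.0000 Bond=-14.7436
V0=12.3279

The replicating-portfolio and risk-neutral prices coincide; use p* = (1.17−0.77)/(1.33−0.77) = 0.7143 for the latter.
Expiry values: V(3,0)=0.0000, V(3,1)=0.8868, V(3,2)=14.0772, V(3,3)=36.8607
(2,0): S=13.6367. Δ = (V_up−V_dn)/(S_up−S_dn) = (0.8868−0.0000)/(18.1368−10.5003) = 0.1161. V = [p*·0.8868 + (1−p*)·0.0000]/1.17 = 0.5414. B = V − Δ·S = -1.0422.
(2,1): S=23.5543. Δ = (V_up−V_dn)/(S_up−S_dn) = (14.0772−0.8868)/(31.3272−18.1368) = 1.0000. V = [p*·14.0772 + (1−p*)·0.8868]/1.17 = 8.8107. B = V − Δ·S = -14.7436.
(2,2): S=40.6847. Δ = (V_up−V_dn)/(S_up−S_dn) = (36.8607−14.0772)/(54.1107−31.3272) = 1.0000. V = [p*·36.8607 + (1−p*)·14.0772]/1.17 = 25.9411. B = V − Δ·S = -14.7436.
(1,0): S=17.7100. Δ = (V_up−V_dn)/(S_up−S_dn) = (8.8107−0.5414)/(23.5543−13.6367) = 0.8338. V = [p*·8.8107 + (1−p*)·0.5414]/1.17 = 5.5112. B = V − Δ·S = -9.2555.
(1,1): S=30.5900. Δ = (V_up−V_dn)/(S_up−S_dn) = (25.9411−8.8107)/(40.6847−23.5543) = 1.0000. V = [p*·25.9411 + (1−p*)·8.8107]/1.17 = 17.9886. B = V − Δ·S = -12.6014.
(0,0): S=23.0000. Δ = (V_up−V_dn)/(S_up−S_dn) = (17.9886−5.5112)/(30.5900−17.7100) = 0.9687. V = [p*·17.9886 + (1−p*)·5.5112]/1.17 = 12.3279. B = V − Δ·S = -9.9533.
As a check, the time-0 holding Δ(0,0)·S0 + B(0,0) comes to 12.3279 — exactly V0.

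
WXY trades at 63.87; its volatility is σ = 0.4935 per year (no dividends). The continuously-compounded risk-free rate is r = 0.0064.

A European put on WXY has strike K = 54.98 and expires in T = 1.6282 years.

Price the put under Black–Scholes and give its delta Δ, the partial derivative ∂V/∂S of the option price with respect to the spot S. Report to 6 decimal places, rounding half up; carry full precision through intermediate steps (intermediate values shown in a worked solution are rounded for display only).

σ√T = 0.4935·√1.6282 = 0.629711
d₁ = (ln(S/K) + (r+σ²/2)T) / (σ√T) = (ln(63.87/54.98) + (0.0064+0.4935²/2)·1.6282) / 0.629711 = (0.149880 + 0.208688) / 0.629711 = 0.569418
d₂ = d₁ − σ√T = 0.569418 − 0.629711 = -0.060293
e^{−rT} = 0.989634
N(−d₁) = 0.284536,  N(−d₂) = 0.524039
Put price V = K·e^{−rT}·N(−d₂) − S·N(−d₁) = 28.512979 − 18.173333 = 10.339646
Δ = −N(−d₁) = -0.284536

price = 10.339646
Δ = -0.284536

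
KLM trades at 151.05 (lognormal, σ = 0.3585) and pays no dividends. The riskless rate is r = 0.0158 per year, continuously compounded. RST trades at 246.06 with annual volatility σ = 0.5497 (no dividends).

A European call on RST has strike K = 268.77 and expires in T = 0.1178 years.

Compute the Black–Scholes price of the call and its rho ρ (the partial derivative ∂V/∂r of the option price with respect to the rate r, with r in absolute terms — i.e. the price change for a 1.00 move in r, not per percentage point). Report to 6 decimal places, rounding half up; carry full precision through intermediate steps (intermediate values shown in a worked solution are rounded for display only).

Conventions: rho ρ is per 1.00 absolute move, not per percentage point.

price = 10.207824
ρ = 9.175479

σ√T = 0.5497·√0.1178 = 0.188668
d₁ = (ln(S/K) + (r+σ²/2)T) / (σ√T) = (ln(246.06/268.77) + (0.0158+0.5497²/2)·0.1178) / 0.188668 = (-0.088281 + 0.019659) / 0.188668 = -0.363716
d₂ = d₁ − σ√T = -0.363716 − 0.188668 = -0.552384
e^{−rT} = 0.998140
N(d₁) = 0.358035,  N(d₂) = 0.290343
Call price V = S·N(d₁) − K·e^{−rT}·N(d₂) = 88.098135 − 77.890311 = 10.207824
ρ = K·T·e^{−rT}·N(d₂) = 9.175479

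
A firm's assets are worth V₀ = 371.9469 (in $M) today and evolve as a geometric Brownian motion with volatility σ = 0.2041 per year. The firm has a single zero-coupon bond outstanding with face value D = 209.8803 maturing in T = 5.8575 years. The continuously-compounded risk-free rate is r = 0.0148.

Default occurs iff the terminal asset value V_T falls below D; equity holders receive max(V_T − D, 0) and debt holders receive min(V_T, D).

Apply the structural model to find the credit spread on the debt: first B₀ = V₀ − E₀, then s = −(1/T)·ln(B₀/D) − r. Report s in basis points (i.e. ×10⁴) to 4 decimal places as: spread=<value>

spread=49.3041

With assets at 371.9469 and a single debt payment of 209.8803 at 5.8575 years:
d₁ = [ln(V₀/D) + (r + σ²/2)T] / (σ√T)
   = [ln(371.9469/209.8803) + (0.0148 + 0.5·0.2041²)·5.8575] / (0.2041·√5.8575)
   = [0.572214 + 0.208693] / 0.493968 = 1.580885
d₂ = d₁ − σ√T = 1.580885 − 0.493968 = 1.086916
N(d₁) = 0.943048,  N(d₂) = 0.861463,  e^(−rT) = 0.916960
E₀ = V₀·N(d₁) − D·e^(−rT)·N(d₂)
   = 371.9469·0.943048 − 209.8803·0.916960·0.861463 = 184.973475
B₀ = V₀ − E₀ = 371.9469 − 184.973475 = 186.973425
spread = −(1/T)·ln(B₀/D) − r = −(1/5.8575)·ln(186.973425/209.8803) − 0.0148 = 0.00493041
in basis points: 0.00493041 × 10⁴ = 49.3041 bp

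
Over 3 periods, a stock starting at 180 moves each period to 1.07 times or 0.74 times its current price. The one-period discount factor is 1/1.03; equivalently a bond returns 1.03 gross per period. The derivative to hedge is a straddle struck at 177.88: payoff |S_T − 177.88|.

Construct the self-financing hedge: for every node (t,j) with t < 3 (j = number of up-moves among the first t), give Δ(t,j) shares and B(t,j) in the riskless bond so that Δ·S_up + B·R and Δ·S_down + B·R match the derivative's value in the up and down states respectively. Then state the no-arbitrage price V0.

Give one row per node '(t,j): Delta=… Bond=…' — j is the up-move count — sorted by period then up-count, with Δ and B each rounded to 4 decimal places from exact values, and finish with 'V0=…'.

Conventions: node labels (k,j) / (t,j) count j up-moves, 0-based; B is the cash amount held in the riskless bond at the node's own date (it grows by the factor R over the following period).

Since d<R<u, set p* = (R−d)/(u−d) = 0.8788; price each node as the discounted p*-expectation of its children.
At maturity the claim pays: V(3,0)=104.9397, V(3,1)=72.4122, V(3,2)=25.3793, V(3,3)=42.6277
  t=2,j=0: stock 98.5680 → up 105.4678 (V=72.4122), down 72.9403 (V=104.9397). Price 74.1310; hedge Δ=-1.0000, bond B=172.6990.
  t=2,j=1: stock 142.5240 → up 152.5007 (V=25.3793), down 105.4678 (V=72.4122). Price 30.1750; hedge Δ=-1.0000, bond B=172.6990.
  t=2,j=2: stock 206.0820 → up 220.5077 (V=42.6277), down 152.5007 (V=25.3793). Price 39.3563; hedge Δ=0.2536, bond B=-12.9116.
  t=1,j=0: stock 133.2000 → up 142.5240 (V=30.1750), down 98.5680 (V=74.1310). Price 34.4690; hedge Δ=-1.0000, bond B=167.6690.
  t=1,j=1: stock 192.6000 → up 206.0820 (V=39.3563), down 142.5240 (V=30.1750). Price 37.1296; hedge Δ=0.1445, bond B=9.3074.
  t=0,j=0: stock 180.0000 → up 192.6000 (V=37.1296), down 133.2000 (V=34.4690). Price 35.7350; hedge Δ=0.0448, bond B=27.6726.
Check: Δ(0,0)·S0 + B(0,0) = 35.7350 = V0.

(0,0): Delta=0.0448 Bond=27.6726
(1,0): Delta=-1.0000 Bond=167.6690
(1,1): Delta=0.1445 Bond=9.3074
(2,0): Delta=-1.0000 Bond=172.6990
(2,1): Delta=-1.0000 Bond=172.6990
(2,2): Delta=0.2536 Bond=-12.9116
V0=35.7350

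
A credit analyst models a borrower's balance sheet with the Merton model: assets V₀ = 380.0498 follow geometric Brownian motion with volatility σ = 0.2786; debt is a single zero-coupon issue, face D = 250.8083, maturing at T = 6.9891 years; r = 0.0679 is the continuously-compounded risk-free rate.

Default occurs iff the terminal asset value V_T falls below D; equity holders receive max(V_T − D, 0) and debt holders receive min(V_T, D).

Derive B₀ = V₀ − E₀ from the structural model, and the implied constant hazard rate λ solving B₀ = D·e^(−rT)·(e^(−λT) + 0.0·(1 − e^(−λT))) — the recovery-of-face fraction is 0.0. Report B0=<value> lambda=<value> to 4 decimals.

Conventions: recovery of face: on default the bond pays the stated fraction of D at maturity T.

B0=146.5977 lambda=0.0089

With assets at 380.0498 and a single debt payment of 250.8083 at 6.9891 years:
d₁ = [ln(V₀/D) + (r + σ²/2)T] / (σ√T)
   = [ln(380.0498/250.8083) + (0.0679 + 0.5·0.2786²)·6.9891] / (0.2786·√6.9891)
   = [0.415613 + 0.745800] / 0.736532 = 1.576867
d₂ = d₁ − σ√T = 1.576867 − 0.736532 = 0.840335
N(d₁) = 0.942587,  N(d₂) = 0.799640,  e^(−rT) = 0.622159
E₀ = V₀·N(d₁) − D·e^(−rT)·N(d₂)
   = 380.0498·0.942587 − 250.8083·0.622159·0.799640 = 233.452130
B₀ = V₀ − E₀ = 380.0498 − 233.452130 = 146.597670
e^(−λT) = (B₀·e^(rT)/D − 0)/(1 − 0) = (146.5977·1.607307/250.8083 − 0)/1 = 0.93947233
λ = −ln(0.93947233)/6.9891 = 0.008933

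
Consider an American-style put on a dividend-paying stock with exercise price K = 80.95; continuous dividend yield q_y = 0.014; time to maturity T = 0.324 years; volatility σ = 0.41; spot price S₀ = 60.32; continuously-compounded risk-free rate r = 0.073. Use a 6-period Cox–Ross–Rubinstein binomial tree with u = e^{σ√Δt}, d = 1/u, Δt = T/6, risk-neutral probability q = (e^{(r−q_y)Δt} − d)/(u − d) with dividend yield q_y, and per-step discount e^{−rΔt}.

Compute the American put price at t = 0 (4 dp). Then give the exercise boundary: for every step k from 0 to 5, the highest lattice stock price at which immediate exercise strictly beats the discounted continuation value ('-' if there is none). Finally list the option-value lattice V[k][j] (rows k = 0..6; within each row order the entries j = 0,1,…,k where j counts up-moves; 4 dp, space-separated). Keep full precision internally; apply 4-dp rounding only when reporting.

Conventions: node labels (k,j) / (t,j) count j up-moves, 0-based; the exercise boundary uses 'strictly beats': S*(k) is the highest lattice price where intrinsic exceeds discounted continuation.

price = 20.8094
boundary = - 54.8383 60.3200 54.8383 60.3200 66.3497
tree:
20.8094
26.1117 15.5214
31.0953 20.6300 10.3904
35.6260 26.1117 15.0107 5.7207
39.7449 31.0953 20.6300 9.3503 2.0327
43.4895 35.6260 26.1117 14.6003 4.0245 0.0000
46.8938 39.7449 31.0953 20.6300 7.9679 0.0000 0.0000

params: Δt=0.05400 u=1.09996 d=0.90912 q=0.49292 e^(-rΔt)=0.99607
t_6 payoffs: 46.8938 39.7449 31.0953 20.6300 7.9679 0.0000 0.0000
t_5: node(5,0) S=37.4605 payoff=43.4895 vs cont=43.1993 → 43.4895 [stop]  node(5,1) S=45.3240 payoff=35.6260 vs cont=35.3417 → 35.6260 [stop]  node(5,2) S=54.8383 payoff=26.1117 vs cont=25.8347 → 26.1117 [stop]  node(5,3) S=66.3497 payoff=14.6003 vs cont=14.3320 → 14.6003 [stop]  node(5,4) S=80.2775 payoff=0.6725 vs cont=4.0245 → 4.0245 [wait]  node(5,5) S=97.1291 payoff=0.0000 vs cont=0.0000 → 0.0000 [wait]  ⇒ S*(5)=66.3497
t_4: node(4,0) S=41.2051 payoff=39.7449 vs cont=39.4576 → 39.7449 [stop]  node(4,1) S=49.8547 payoff=31.0953 vs cont=30.8145 → 31.0953 [stop]  node(4,2) S=60.3200 payoff=20.6300 vs cont=20.3571 → 20.6300 [stop]  node(4,3) S=72.9821 payoff=7.9679 vs cont=9.3503 → 9.3503 [wait]  node(4,4) S=88.3022 payoff=0.0000 vs cont=2.0327 → 2.0327 [wait]  ⇒ S*(4)=60.3200
t_3: node(3,0) S=45.3240 payoff=35.6260 vs cont=35.3417 → 35.6260 [stop]  node(3,1) S=54.8383 payoff=26.1117 vs cont=25.8347 → 26.1117 [stop]  node(3,2) S=66.3497 payoff=14.6003 vs cont=15.0107 → 15.0107 [wait]  node(3,3) S=80.2775 payoff=0.6725 vs cont=5.7207 → 5.7207 [wait]  ⇒ S*(3)=54.8383
t_2: node(2,0) S=49.8547 payoff=31.0953 vs cont=30.8145 → 31.0953 [stop]  node(2,1) S=60.3200 payoff=20.6300 vs cont=20.5586 → 20.6300 [stop]  node(2,2) S=72.9821 payoff=7.9679 vs cont=10.3904 → 10.3904 [wait]  ⇒ S*(2)=60.3200
t_1: node(1,0) S=54.8383 payoff=26.1117 vs cont=25.8347 → 26.1117 [stop]  node(1,1) S=66.3497 payoff=14.6003 vs cont=15.5214 → 15.5214 [wait]  ⇒ S*(1)=54.8383
t_0: node(0,0) S=60.3200 payoff=20.6300 vs cont=20.8094 → 20.8094 [wait]  ⇒ S*(0)=-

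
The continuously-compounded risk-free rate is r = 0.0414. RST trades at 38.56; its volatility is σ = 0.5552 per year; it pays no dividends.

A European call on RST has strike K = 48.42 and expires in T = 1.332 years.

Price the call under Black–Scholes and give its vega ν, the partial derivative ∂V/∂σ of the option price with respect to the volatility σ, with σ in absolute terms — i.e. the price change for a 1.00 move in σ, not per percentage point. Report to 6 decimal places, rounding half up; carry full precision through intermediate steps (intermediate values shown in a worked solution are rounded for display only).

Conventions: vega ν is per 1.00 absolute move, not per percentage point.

price = 7.340636
ν = 17.730962

σ√T = 0.5552·√1.332 = 0.640769
d₁ = (ln(S/K) + (r+σ²/2)T) / (σ√T) = (ln(38.56/48.42) + (0.0414+0.5552²/2)·1.332) / 0.640769 = (-0.227697 + 0.260437) / 0.640769 = 0.051095
d₂ = d₁ − σ√T = 0.051095 − 0.640769 = -0.589675
e^{−rT} = 0.946348
N(d₁) = 0.520375,  N(d₂) = 0.277704
Call price V = S·N(d₁) − K·e^{−rT}·N(d₂) = 20.065657 − 12.725022 = 7.340636
φ(d₁) = (1/√(2π))·e^{−d₁²/2} = 0.398422
ν = S·φ(d₁)·√T = 17.730962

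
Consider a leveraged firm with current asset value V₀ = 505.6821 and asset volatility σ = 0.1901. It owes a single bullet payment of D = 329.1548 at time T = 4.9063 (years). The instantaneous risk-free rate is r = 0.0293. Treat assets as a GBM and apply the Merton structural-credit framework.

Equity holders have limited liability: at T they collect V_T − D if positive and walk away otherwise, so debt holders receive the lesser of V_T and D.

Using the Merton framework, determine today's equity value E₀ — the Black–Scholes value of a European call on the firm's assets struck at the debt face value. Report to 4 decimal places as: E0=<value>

E0=226.8853

Equity is a call on the firm's assets struck at D = 329.1548:
d₁ = [ln(V₀/D) + (r + σ²/2)T] / (σ√T)
   = [ln(505.6821/329.1548) + (0.0293 + 0.5·0.1901²)·4.9063] / (0.1901·√4.9063)
   = [0.429380 + 0.232407] / 0.421075 = 1.571661
d₂ = d₁ − σ√T = 1.571661 − 0.421075 = 1.150586
N(d₁) = 0.941985,  N(d₂) = 0.875049,  e^(−rT) = 0.866100
E₀ = V₀·N(d₁) − D·e^(−rT)·N(d₂)
   = 505.6821·0.941985 − 329.1548·0.866100·0.875049 = 226.885328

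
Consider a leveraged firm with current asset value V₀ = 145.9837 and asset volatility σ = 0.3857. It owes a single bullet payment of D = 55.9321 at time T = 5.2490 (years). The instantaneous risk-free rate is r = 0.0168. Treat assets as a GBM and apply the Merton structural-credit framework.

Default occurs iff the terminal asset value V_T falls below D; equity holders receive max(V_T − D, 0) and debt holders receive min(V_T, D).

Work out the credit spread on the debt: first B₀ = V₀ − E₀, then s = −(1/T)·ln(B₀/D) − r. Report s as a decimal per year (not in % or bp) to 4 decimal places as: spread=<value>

spread=0.0160

With assets at 145.9837 and a single debt payment of 55.9321 at 5.2490 years:
d₁ = [ln(V₀/D) + (r + σ²/2)T] / (σ√T)
   = [ln(145.9837/55.9321) + (0.0168 + 0.5·0.3857²)·5.2490] / (0.3857·√5.2490)
   = [0.959357 + 0.478616] / 0.883666 = 1.627281
d₂ = d₁ − σ√T = 1.627281 − 0.883666 = 0.743615
N(d₁) = 0.948161,  N(d₂) = 0.771445,  e^(−rT) = 0.915593
E₀ = V₀·N(d₁) − D·e^(−rT)·N(d₂)
   = 145.9837·0.948161 − 55.9321·0.915593·0.771445 = 98.909565
B₀ = V₀ − E₀ = 145.9837 − 98.909565 = 47.074135
spread = −(1/T)·ln(B₀/D) − r = −(1/5.2490)·ln(47.074135/55.9321) − 0.0168 = 0.01604716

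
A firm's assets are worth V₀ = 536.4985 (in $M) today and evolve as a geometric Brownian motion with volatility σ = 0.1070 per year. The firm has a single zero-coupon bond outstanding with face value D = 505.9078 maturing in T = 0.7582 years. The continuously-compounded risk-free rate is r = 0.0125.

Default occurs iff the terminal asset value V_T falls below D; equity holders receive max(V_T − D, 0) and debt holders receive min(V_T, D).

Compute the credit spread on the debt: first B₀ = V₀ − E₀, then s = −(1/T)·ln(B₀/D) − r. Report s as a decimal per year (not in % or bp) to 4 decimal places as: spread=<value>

spread=0.0173

With assets at 536.4985 and a single debt payment of 505.9078 at 0.7582 years:
d₁ = [ln(V₀/D) + (r + σ²/2)T] / (σ√T)
   = [ln(536.4985/505.9078) + (0.0125 + 0.5·0.1070²)·0.7582] / (0.1070·√0.7582)
   = [0.058709 + 0.013818] / 0.093170 = 0.778440
d₂ = d₁ − σ√T = 0.778440 − 0.093170 = 0.685270
N(d₁) = 0.781845,  N(d₂) = 0.753413,  e^(−rT) = 0.990567
E₀ = V₀·N(d₁) − D·e^(−rT)·N(d₂)
   = 536.4985·0.781845 − 505.9078·0.990567·0.753413 = 41.896477
B₀ = V₀ − E₀ = 536.4985 − 41.896477 = 494.602023
spread = −(1/T)·ln(B₀/D) − r = −(1/0.7582)·ln(494.602023/505.9078) − 0.0125 = 0.01730875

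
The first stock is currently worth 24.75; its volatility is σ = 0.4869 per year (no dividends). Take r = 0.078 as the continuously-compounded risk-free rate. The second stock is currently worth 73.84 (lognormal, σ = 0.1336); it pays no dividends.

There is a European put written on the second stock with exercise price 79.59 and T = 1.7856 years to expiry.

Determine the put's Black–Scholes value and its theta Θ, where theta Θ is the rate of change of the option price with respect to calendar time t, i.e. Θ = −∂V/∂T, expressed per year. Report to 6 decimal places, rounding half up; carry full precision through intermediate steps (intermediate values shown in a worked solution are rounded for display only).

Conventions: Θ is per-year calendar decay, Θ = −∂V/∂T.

price = 3.115033
Θ = 0.792744

σ√T = 0.1336·√1.7856 = 0.178525
d₁ = (ln(S/K) + (r+σ²/2)T) / (σ√T) = (ln(73.84/79.59) + (0.078+0.1336²/2)·1.7856) / 0.178525 = (-0.074988 + 0.155212) / 0.178525 = 0.449374
d₂ = d₁ − σ√T = 0.449374 − 0.178525 = 0.270850
e^{−rT} = 0.869987
N(−d₁) = 0.326581,  N(−d₂) = 0.393253
Put price V = K·e^{−rT}·N(−d₂) − S·N(−d₁) = 27.229757 − 24.114724 = 3.115033
φ(d₁) = (1/√(2π))·e^{−d₁²/2} = 0.360628
Θ = −S·φ(d₁)·σ/(2√T) + r·K·e^{−rT}·N(−d₂) = −1.331178 + 2.123921 = 0.792744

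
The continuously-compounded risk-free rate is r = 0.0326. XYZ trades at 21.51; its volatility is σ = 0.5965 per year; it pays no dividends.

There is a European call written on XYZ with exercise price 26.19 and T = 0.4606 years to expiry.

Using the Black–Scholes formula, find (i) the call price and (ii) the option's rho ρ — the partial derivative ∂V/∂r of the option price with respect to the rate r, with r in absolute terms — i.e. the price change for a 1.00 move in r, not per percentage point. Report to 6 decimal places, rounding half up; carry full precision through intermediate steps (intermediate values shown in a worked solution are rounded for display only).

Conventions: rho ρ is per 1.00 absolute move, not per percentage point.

price = 2.019678
ρ = 3.057927

σ√T = 0.5965·√0.4606 = 0.404830
d₁ = (ln(S/K) + (r+σ²/2)T) / (σ√T) = (ln(21.51/26.19) + (0.0326+0.5965²/2)·0.4606) / 0.404830 = (-0.196860 + 0.096959) / 0.404830 = -0.246772
d₂ = d₁ − σ√T = -0.246772 − 0.404830 = -0.651602
e^{−rT} = 0.985097
N(d₁) = 0.402542,  N(d₂) = 0.257329
Call price V = S·N(d₁) − K·e^{−rT}·N(d₂) = 8.658687 − 6.639009 = 2.019678
ρ = K·T·e^{−rT}·N(d₂) = 3.057927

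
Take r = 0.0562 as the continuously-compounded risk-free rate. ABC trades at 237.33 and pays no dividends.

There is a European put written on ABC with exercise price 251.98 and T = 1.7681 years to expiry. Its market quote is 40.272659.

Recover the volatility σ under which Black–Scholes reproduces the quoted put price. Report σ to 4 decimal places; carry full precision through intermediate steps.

sigma = 0.3658

At σ = 0.3658 the Black–Scholes value reproduces the quote:
σ√T = 0.3658·√1.7681 = 0.486404
d₁ = (ln(S/K) + (r+σ²/2)T) / (σ√T) = (ln(237.33/251.98) + (0.0562+0.3658²/2)·1.7681) / 0.486404 = (-0.059898 + 0.217662) / 0.486404 = 0.324347
d₂ = d₁ − σ√T = 0.324347 − 0.486404 = -0.162057
e^{−rT} = 0.905410
N(−d₁) = 0.372838,  N(−d₂) = 0.564370
V = K·e^{−rT}·N(−d₂) − S·N(−d₁) = 128.758256 − 88.485597 = 40.272659 (the quoted price), and the Black–Scholes price is strictly increasing in σ, so σ is unique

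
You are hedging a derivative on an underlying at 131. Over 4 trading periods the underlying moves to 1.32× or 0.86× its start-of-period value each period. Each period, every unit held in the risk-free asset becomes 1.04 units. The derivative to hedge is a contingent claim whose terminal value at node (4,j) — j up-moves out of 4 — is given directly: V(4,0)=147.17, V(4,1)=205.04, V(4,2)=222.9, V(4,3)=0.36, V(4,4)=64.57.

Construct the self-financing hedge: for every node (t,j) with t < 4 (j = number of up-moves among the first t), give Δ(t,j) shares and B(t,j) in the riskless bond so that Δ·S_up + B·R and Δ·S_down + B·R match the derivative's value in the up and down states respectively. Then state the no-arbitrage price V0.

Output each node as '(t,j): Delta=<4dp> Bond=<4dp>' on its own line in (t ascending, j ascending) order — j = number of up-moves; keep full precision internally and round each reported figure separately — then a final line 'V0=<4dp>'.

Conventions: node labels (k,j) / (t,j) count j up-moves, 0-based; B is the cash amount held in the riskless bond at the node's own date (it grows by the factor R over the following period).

Since d<R<u, set p* = (R−d)/(u−d) = 0.3913; price each node as the discounted p*-expectation of its children.
Payoffs at expiry: V(4,0)=147.1700, V(4,1)=205.0400, V(4,2)=222.9000, V(4,3)=0.3600, V(4,4)=64.5700
(3,0): S=83.3233. Δ = (V_up−V_dn)/(S_up−S_dn) = (205.0400−147.1700)/(109.9868−71.6581) = 1.5098. V = [p*·205.0400 + (1−p*)·147.1700]/1.04 = 163.2834. B = V − Δ·S = 37.4791.
(3,1): S=127.8916. Δ = (V_up−V_dn)/(S_up−S_dn) = (222.9000−205.0400)/(168.8170−109.9868) = 0.3036. V = [p*·222.9000 + (1−p*)·205.0400]/1.04 = 203.8737. B = V − Δ·S = 165.0477.
(3,2): S=196.2988. Δ = (V_up−V_dn)/(S_up−S_dn) = (0.3600−222.9000)/(259.1144−168.8170) = -2.4645. V = [p*·0.3600 + (1−p*)·222.9000]/1.04 = 130.5953. B = V − Δ·S = 614.3779.
(3,3): S=301.2958. Δ = (V_up−V_dn)/(S_up−S_dn) = (64.5700−0.3600)/(397.7105−259.1144) = 0.4633. V = [p*·64.5700 + (1−p*)·0.3600]/1.04 = 24.5054. B = V − Δ·S = -115.0815.
(2,0): S=96.8876. Δ = (V_up−V_dn)/(S_up−S_dn) = (203.8737−163.2834)/(127.8916−83.3233) = 0.9107. V = [p*·203.8737 + (1−p*)·163.2834]/1.04 = 172.2756. B = V − Δ·S = 84.0358.
(2,1): S=148.7112. Δ = (V_up−V_dn)/(S_up−S_dn) = (130.5953−203.8737)/(196.2988−127.8916) = -1.0712. V = [p*·130.5953 + (1−p*)·203.8737]/1.04 = 168.4611. B = V − Δ·S = 327.7621.
(2,2): S=228.2544. Δ = (V_up−V_dn)/(S_up−S_dn) = (24.5054−130.5953)/(301.2958−196.2988) = -1.0104. V = [p*·24.5054 + (1−p*)·130.5953]/1.04 = 85.6557. B = V − Δ·S = 316.2858.
(1,0): S=112.6600. Δ = (V_up−V_dn)/(S_up−S_dn) = (168.4611−172.2756)/(148.7112−96.8876) = -0.0736. V = [p*·168.4611 + (1−p*)·172.2756]/1.04 = 164.2144. B = V − Δ·S = 172.5067.
(1,1): S=172.9200. Δ = (V_up−V_dn)/(S_up−S_dn) = (85.6557−168.4611)/(228.2544−148.7112) = -1.0410. V = [p*·85.6557 + (1−p*)·168.4611]/1.04 = 130.8260. B = V − Δ·S = 310.8379.
(0,0): S=131.0000. Δ = (V_up−V_dn)/(S_up−S_dn) = (130.8260−164.2144)/(172.9200−112.6600) = -0.5541. V = [p*·130.8260 + (1−p*)·164.2144]/1.04 = 145.3359. B = V − Δ·S = 217.9195.
Check: Δ(0,0)·S0 + B(0,0) = 145.3359 = V0.

(0,0): Delta=-0.5541 Bond=217.9195
(1,0): Delta=-0.0736 Bond=172.5067
(1,1): Delta=-1.0410 Bond=310.8379
(2,0): Delta=0.9107 Bond=84.0358
(2,1): Delta=-1.0712 Bond=327.7621
(2,2): Delta=-1.0104 Bond=316.2858
(3,0): Delta=1.5098 Bond=37.4791
(3,1): Delta=0.3036 Bond=165.0477
(3,2): Delta=-2.4645 Bond=614.3779
(3,3): Delta=0.4633 Bond=-115.0815
V0=145.3359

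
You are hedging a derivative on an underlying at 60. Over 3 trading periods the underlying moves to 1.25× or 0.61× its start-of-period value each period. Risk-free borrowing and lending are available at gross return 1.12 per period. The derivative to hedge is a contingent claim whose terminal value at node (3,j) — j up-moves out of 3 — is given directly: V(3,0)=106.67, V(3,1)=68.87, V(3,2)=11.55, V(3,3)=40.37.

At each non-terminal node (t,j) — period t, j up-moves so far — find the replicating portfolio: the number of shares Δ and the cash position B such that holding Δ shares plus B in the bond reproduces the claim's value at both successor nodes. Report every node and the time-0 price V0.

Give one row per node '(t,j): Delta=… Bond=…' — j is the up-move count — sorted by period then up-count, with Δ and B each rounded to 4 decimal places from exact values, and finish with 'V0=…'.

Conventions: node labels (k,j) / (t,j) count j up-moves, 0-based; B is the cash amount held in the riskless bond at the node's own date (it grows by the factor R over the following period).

Arbitrage-free pricing uses the up-move probability p* = (R−d)/(u−d) = 0.7969, discounting each step at R = 1.12.
Terminal payoffs: V(3,0)=106.6700, V(3,1)=68.8700, V(3,2)=11.5500, V(3,3)=40.3700
Node (2,0) S=22.3260: V=(p*·68.8700+(1−p*)·106.6700)/1.12=68.3465; Δ=(68.8700−106.6700)/(27.9075−13.6189)=-2.6455; B=V−Δ·S=127.4090
Node (2,1) S=45.7500: V=(p*·11.5500+(1−p*)·68.8700)/1.12=20.7081; Δ=(11.5500−68.8700)/(57.1875−27.9075)=-1.9577; B=V−Δ·S=110.2706
Node (2,2) S=93.7500: V=(p*·40.3700+(1−p*)·11.5500)/1.12=30.8178; Δ=(40.3700−11.5500)/(117.1875−57.1875)=0.4803; B=V−Δ·S=-14.2134
Node (1,0) S=36.6000: V=(p*·20.7081+(1−p*)·68.3465)/1.12=27.1292; Δ=(20.7081−68.3465)/(45.7500−22.3260)=-2.0337; B=V−Δ·S=101.5642
Node (1,1) S=75.0000: V=(p*·30.8178+(1−p*)·20.7081)/1.12=25.6824; Δ=(30.8178−20.7081)/(93.7500−45.7500)=0.2106; B=V−Δ·S=9.8861
Node (0,0) S=60.0000: V=(p*·25.6824+(1−p*)·27.1292)/1.12=23.1931; Δ=(25.6824−27.1292)/(75.0000−36.6000)=-0.0377; B=V−Δ·S=25.4537
Verification: the root portfolio costs Δ(0,0)·S0 + B(0,0) = 23.1931, matching V0.

(0,0): Delta=-0.0377 Bond=25.4537
(1,0): Delta=-2.0337 Bond=101.5642
(1,1): Delta=0.2106 Bond=9.8861
(2,0): Delta=-2.6455 Bond=127.4090
(2,1): Delta=-1.9577 Bond=110.2706
(2,2): Delta=0.4803 Bond=-14.2134
V0=23.1931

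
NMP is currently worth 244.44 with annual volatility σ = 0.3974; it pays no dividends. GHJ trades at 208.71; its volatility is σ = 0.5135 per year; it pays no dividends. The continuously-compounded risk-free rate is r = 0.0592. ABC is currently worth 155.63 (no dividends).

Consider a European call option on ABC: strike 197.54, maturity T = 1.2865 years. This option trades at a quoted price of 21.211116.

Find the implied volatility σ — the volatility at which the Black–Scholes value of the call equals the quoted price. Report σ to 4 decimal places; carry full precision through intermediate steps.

sigma = 0.4378

At σ = 0.4378 the Black–Scholes value reproduces the quote:
σ√T = 0.4378·√1.2865 = 0.496570
d₁ = (ln(S/K) + (r+σ²/2)T) / (σ√T) = (ln(155.63/197.54) + (0.0592+0.4378²/2)·1.2865) / 0.496570 = (-0.238460 + 0.199452) / 0.496570 = -0.078555
d₂ = d₁ − σ√T = -0.078555 − 0.496570 = -0.575125
e^{−rT} = 0.926667
N(d₁) = 0.468693,  N(d₂) = 0.282603
V = S·N(d₁) − K·e^{−rT}·N(d₂) = 72.942756 − 51.731640 = 21.211116 (matching the quote); vega is positive throughout, so no other σ reproduces this price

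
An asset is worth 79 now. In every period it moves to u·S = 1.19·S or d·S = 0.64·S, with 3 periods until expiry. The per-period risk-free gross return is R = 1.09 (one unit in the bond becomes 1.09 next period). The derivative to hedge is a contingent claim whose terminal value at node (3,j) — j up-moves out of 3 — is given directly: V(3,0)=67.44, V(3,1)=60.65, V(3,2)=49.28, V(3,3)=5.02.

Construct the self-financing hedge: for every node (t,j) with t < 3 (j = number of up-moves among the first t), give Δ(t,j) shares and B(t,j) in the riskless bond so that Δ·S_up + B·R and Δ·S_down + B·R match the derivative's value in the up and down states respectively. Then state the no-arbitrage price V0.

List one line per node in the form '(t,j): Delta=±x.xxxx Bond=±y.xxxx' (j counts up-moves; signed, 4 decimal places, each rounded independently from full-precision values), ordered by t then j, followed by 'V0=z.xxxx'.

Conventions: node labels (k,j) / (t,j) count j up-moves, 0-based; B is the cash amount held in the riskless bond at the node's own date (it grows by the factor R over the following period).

(0,0): Delta=-0.6438 Bond=70.9927
(1,0): Delta=-0.3476 Bond=62.4073
(1,1): Delta=-0.6792 Bond=80.7098
(2,0): Delta=-0.3815 Bond=69.1203
(2,1): Delta=-0.3436 Bond=67.7803
(2,2): Delta=-0.7193 Bond=92.4611
V0=20.1309

Arbitrage-free pricing uses the up-move probability p* = (R−d)/(u−d) = 0.8182, discounting each step at R = 1.09.
Payoffs at expiry: V(3,0)=67.4400, V(3,1)=60.6500, V(3,2)=49.2800, V(3,3)=5.0200
  t=2,j=0: stock 32.3584 → up 38.5065 (V=60.6500), down 20.7094 (V=67.4400). Price 56.7748; hedge Δ=-0.3815, bond B=69.1203.
  t=2,j=1: stock 60.1664 → up 71.5980 (V=49.2800), down 38.5065 (V=60.6500). Price 47.1076; hedge Δ=-0.3436, bond B=67.7803.
  t=2,j=2: stock 111.8719 → up 133.1276 (V=5.0200), down 71.5980 (V=49.2800). Price 11.9883; hedge Δ=-0.7193, bond B=92.4611.
  t=1,j=0: stock 50.5600 → up 60.1664 (V=47.1076), down 32.3584 (V=56.7748). Price 44.8305; hedge Δ=-0.3476, bond B=62.4073.
  t=1,j=1: stock 94.0100 → up 111.8719 (V=11.9883), down 60.1664 (V=47.1076). Price 16.8566; hedge Δ=-0.6792, bond B=80.7098.
  t=0,j=0: stock 79.0000 → up 94.0100 (V=16.8566), down 50.5600 (V=44.8305). Price 20.1309; hedge Δ=-0.6438, bond B=70.9927.
Verification: the root portfolio costs Δ(0,0)·S0 + B(0,0) = 20.1309, matching V0.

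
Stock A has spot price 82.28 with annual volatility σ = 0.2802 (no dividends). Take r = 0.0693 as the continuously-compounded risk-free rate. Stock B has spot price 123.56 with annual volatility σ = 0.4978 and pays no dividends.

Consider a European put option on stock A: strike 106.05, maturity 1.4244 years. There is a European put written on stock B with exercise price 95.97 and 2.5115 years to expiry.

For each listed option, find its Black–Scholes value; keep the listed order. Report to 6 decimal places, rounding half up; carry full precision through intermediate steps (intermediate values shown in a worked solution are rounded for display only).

price(stock A put K=106.05) = 19.979675
price(stock B put K=95.97) = 14.026363

[stock A put K=106.05]
σ√T = 0.2802·√1.4244 = 0.334414
d₁ = (ln(S/K) + (r+σ²/2)T) / (σ√T) = (ln(82.28/106.05) + (0.0693+0.2802²/2)·1.4244) / 0.334414 = (-0.253783 + 0.154627) / 0.334414 = -0.296505
d₂ = d₁ − σ√T = -0.296505 − 0.334414 = -0.630919
e^{−rT} = 0.906005
N(−d₁) = 0.616578,  N(−d₂) = 0.735953
price = K·e^{−rT}·N(−d₂) − S·N(−d₁) = 70.711702 − 50.732026 = 19.979675
[stock B put K=95.97]
σ√T = 0.4978·√2.5115 = 0.788899
d₁ = (ln(S/K) + (r+σ²/2)T) / (σ√T) = (ln(123.56/95.97) + (0.0693+0.4978²/2)·2.5115) / 0.788899 = (0.252691 + 0.485228) / 0.788899 = 0.935378
d₂ = d₁ − σ√T = 0.935378 − 0.788899 = 0.146479
e^{−rT} = 0.840257
N(−d₁) = 0.174797,  N(−d₂) = 0.441772
price = K·e^{−rT}·N(−d₂) − S·N(−d₁) = 35.624243 − 21.597880 = 14.026363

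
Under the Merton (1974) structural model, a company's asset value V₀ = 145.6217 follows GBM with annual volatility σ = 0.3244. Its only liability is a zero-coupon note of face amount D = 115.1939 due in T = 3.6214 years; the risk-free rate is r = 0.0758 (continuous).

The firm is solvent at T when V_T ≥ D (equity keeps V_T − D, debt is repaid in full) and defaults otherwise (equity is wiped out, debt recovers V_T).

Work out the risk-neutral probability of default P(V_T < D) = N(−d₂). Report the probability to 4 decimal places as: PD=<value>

Apply the equity-as-call identities (strike 115.1939, horizon 3.6214 years):
d₁ = [ln(V₀/D) + (r + σ²/2)T] / (σ√T)
   = [ln(145.6217/115.1939) + (0.0758 + 0.5·0.3244²)·3.6214] / (0.3244·√3.6214)
   = [0.234395 + 0.465052] / 0.617332 = 1.133015
d₂ = d₁ − σ√T = 1.133015 − 0.617332 = 0.515683
risk-neutral PD = N(−d₂) = N(-0.515683) = 0.303038

PD=0.3030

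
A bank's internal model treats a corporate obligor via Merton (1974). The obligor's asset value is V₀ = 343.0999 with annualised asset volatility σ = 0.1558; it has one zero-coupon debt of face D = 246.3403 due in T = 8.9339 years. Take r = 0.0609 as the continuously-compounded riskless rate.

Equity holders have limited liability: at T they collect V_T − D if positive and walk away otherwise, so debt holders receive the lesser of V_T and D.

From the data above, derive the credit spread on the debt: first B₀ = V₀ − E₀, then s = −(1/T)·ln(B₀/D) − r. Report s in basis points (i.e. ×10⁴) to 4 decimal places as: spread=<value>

With assets at 343.0999 and a single debt payment of 246.3403 at 8.9339 years:
d₁ = [ln(V₀/D) + (r + σ²/2)T] / (σ√T)
   = [ln(343.0999/246.3403) + (0.0609 + 0.5·0.1558²)·8.9339] / (0.1558·√8.9339)
   = [0.331308 + 0.652504] / 0.465680 = 2.112632
d₂ = d₁ − σ√T = 2.112632 − 0.465680 = 1.646952
N(d₁) = 0.982684,  N(d₂) = 0.950216,  e^(−rT) = 0.580379
E₀ = V₀·N(d₁) − D·e^(−rT)·N(d₂)
   = 343.0999·0.982684 − 246.3403·0.580379·0.950216 = 201.305730
B₀ = V₀ − E₀ = 343.0999 − 201.305730 = 141.794170
spread = −(1/T)·ln(B₀/D) − r = −(1/8.9339)·ln(141.794170/246.3403) − 0.0609 = 0.00092489
in basis points: 0.00092489 × 10⁴ = 9.2489 bp

spread=9.2489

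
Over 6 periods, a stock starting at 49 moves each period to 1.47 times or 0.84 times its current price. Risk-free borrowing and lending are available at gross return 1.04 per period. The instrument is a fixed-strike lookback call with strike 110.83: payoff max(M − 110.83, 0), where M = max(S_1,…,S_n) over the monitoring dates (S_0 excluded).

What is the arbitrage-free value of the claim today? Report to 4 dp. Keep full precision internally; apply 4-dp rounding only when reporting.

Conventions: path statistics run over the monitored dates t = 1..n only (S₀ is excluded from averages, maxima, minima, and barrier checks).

price = 6.5874

With p* = (R−d)/(u−d) = 0.3175, sum probability × payoff across the paths and divide by R^6.
Enumerate all 2^6 = 64 price paths (U = up ×1.47, D = down ×0.84); each path with k up-moves has probability p*^k·(1−p*)^(6−k).
DDDDDD: M=41.1600, payoff=0.0000, prob=0.101104
UDDDDD: M=72.0300, payoff=0.0000, prob=0.047025
DUDDDD: M=60.5052, payoff=0.0000, prob=0.047025
UUDDDD: M=105.8841, payoff=0.0000, prob=0.021872
DDUDDD: M=50.8244, payoff=0.0000, prob=0.047025
UDUDDD: M=88.9426, payoff=0.0000, prob=0.021872
DUUDDD: M=88.9426, payoff=0.0000, prob=0.021872
UUUDDD: M=155.6496, payoff=44.8196, prob=0.010173
DDDUDD: M=42.6925, payoff=0.0000, prob=0.047025
UDDUDD: M=74.7118, payoff=0.0000, prob=0.021872
DUDUDD: M=74.7118, payoff=0.0000, prob=0.021872
UUDUDD: M=130.7457, payoff=19.9157, prob=0.010173
DDUUDD: M=74.7118, payoff=0.0000, prob=0.021872
UDUUDD: M=130.7457, payoff=19.9157, prob=0.010173
DUUUDD: M=130.7457, payoff=19.9157, prob=0.010173
UUUUDD: M=228.8050, payoff=117.9750, prob=0.004732
DDDDUD: M=41.1600, payoff=0.0000, prob=0.047025
UDDDUD: M=72.0300, payoff=0.0000, prob=0.021872
DUDDUD: M=62.7579, payoff=0.0000, prob=0.021872
UUDDUD: M=109.8264, payoff=0.0000, prob=0.010173
DDUDUD: M=62.7579, payoff=0.0000, prob=0.021872
UDUDUD: M=109.8264, payoff=0.0000, prob=0.010173
DUUDUD: M=109.8264, payoff=0.0000, prob=0.010173
UUUDUD: M=192.1962, payoff=81.3662, prob=0.004732
DDDUUD: M=62.7579, payoff=0.0000, prob=0.021872
UDDUUD: M=109.8264, payoff=0.0000, prob=0.010173
DUDUUD: M=109.8264, payoff=0.0000, prob=0.010173
UUDUUD: M=192.1962, payoff=81.3662, prob=0.004732
DDUUUD: M=109.8264, payoff=0.0000, prob=0.010173
UDUUUD: M=192.1962, payoff=81.3662, prob=0.004732
DUUUUD: M=192.1962, payoff=81.3662, prob=0.004732
UUUUUD: M=336.3433, payoff=225.5133, prob=0.002201
DDDDDU: M=41.1600, payoff=0.0000, prob=0.047025
UDDDDU: M=72.0300, payoff=0.0000, prob=0.021872
DUDDDU: M=60.5052, payoff=0.0000, prob=0.021872
UUDDDU: M=105.8841, payoff=0.0000, prob=0.010173
DDUDDU: M=52.7167, payoff=0.0000, prob=0.021872
UDUDDU: M=92.2542, payoff=0.0000, prob=0.010173
DUUDDU: M=92.2542, payoff=0.0000, prob=0.010173
UUUDDU: M=161.4448, payoff=50.6148, prob=0.004732
DDDUDU: M=52.7167, payoff=0.0000, prob=0.021872
UDDUDU: M=92.2542, payoff=0.0000, prob=0.010173
DUDUDU: M=92.2542, payoff=0.0000, prob=0.010173
UUDUDU: M=161.4448, payoff=50.6148, prob=0.004732
DDUUDU: M=92.2542, payoff=0.0000, prob=0.010173
UDUUDU: M=161.4448, payoff=50.6148, prob=0.004732
DUUUDU: M=161.4448, payoff=50.6148, prob=0.004732
UUUUDU: M=282.5284, payoff=171.6984, prob=0.002201
DDDDUU: M=52.7167, payoff=0.0000, prob=0.021872
UDDDUU: M=92.2542, payoff=0.0000, prob=0.010173
DUDDUU: M=92.2542, payoff=0.0000, prob=0.010173
UUDDUU: M=161.4448, payoff=50.6148, prob=0.004732
DDUDUU: M=92.2542, payoff=0.0000, prob=0.010173
UDUDUU: M=161.4448, payoff=50.6148, prob=0.004732
DUUDUU: M=161.4448, payoff=50.6148, prob=0.004732
UUUDUU: M=282.5284, payoff=171.6984, prob=0.002201
DDDUUU: M=92.2542, payoff=0.0000, prob=0.010173
UDDUUU: M=161.4448, payoff=50.6148, prob=0.004732
DUDUUU: M=161.4448, payoff=50.6148, prob=0.004732
UUDUUU: M=282.5284, payoff=171.6984, prob=0.002201
DDUUUU: M=161.4448, payoff=50.6148, prob=0.004732
UDUUUU: M=282.5284, payoff=171.6984, prob=0.002201
DUUUUU: M=282.5284, payoff=171.6984, prob=0.002201
UUUUUU: M=494.4246, payoff=383.5946, prob=0.001024
Price = Σ prob·payoff / R^6 = 8.335191 / 1.265319 = 6.5874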